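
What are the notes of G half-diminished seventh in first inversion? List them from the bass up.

G half-diminished seventh is G–Bb–Db–F. First inversion puts the third (Bb) in the bass, with the remaining tones above: Bb, Db, F, G.

Bb, Db, F, G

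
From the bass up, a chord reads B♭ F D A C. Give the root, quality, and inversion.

Bb major ninth, root position

The pitch classes Bb, F, D, A, C arrange in thirds as Bb–D–F–A–C: a Bb major ninth chord.
Bb is the root of Bb major ninth; root in the bass means root position.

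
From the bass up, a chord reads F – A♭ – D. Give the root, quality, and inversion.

D diminished, first inversion

Reducing to letter names: F, Ab, D. These stack in thirds as D–F–Ab — a D diminished triad.
F is the third of D diminished; third in the bass means first inversion (figured bass 6).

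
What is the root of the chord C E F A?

F

The distinct letter names are C, E, F, A. Arranged as a stack of thirds they read F–A–C–E, so F is the root (an F major seventh chord).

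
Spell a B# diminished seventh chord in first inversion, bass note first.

D#, F#, A, B#

B# diminished seventh is B#–D#–F#–A. First inversion puts the third (D#) in the bass, with the remaining tones above: D#, F#, A, B#.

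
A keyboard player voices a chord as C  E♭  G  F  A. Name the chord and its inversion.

The distinct note names are C, Eb, G, F, A. Stacked in thirds they read F–A–C–Eb–G, which is a dominant ninth chord on F.
With the fifth (C) in the bass, the chord is in second inversion.

F dominant ninth, second inversion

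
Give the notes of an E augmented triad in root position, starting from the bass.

The chord tones are E–G#–B#. With the root (E) lowest for root position: E, G#, B#.

E, G#, B#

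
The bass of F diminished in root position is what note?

F

The root of F diminished (F–Ab–Cb) is F; that is the bass in root position.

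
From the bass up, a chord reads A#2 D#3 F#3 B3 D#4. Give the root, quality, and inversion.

B major seventh, third inversion

Reducing to letter names: A#, D#, F#, B. These stack in thirds as B–D#–F#–A# — a B major seventh chord.
A# is the seventh of B major seventh; seventh in the bass means third inversion (figured bass 4/2).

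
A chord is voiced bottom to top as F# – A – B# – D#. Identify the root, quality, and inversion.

The pitch classes F#, A, B#, D# arrange in thirds as B#–D#–F#–A: a B# diminished seventh chord.
F# is the fifth of B# diminished seventh; fifth in the bass means second inversion (figured bass 4/3).

B# diminished seventh, second inversion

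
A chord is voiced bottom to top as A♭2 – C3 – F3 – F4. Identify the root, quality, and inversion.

The pitch classes Ab, C, F arrange in thirds as F–Ab–C: an F minor triad.
With the third (Ab) in the bass, the chord is in first inversion (figured bass 6).

F minor, first inversion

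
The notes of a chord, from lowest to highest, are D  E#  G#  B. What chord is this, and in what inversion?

E# diminished seventh, third inversion

Reducing to letter names: D, E#, G#, B. These stack in thirds as E#–G#–B–D — an E# diminished seventh chord.
The lowest note is D, the seventh of the chord, so this is third inversion (figured bass 4/2).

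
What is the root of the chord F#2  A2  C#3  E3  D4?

Reordering F#, A, C#, E, D into stacked thirds gives D–F#–A–C#–E; the bottom of that stack, D, is the root.

D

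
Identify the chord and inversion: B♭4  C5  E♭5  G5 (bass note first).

C minor seventh, third inversion

The distinct note names are Bb, C, Eb, G. Stacked in thirds they read C–Eb–G–Bb, which is a minor seventh chord on C.
Bb is the seventh of C minor seventh; seventh in the bass means third inversion (figured bass 4/2).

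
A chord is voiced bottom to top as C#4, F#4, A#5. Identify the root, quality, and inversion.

F# major, second inversion

The pitch classes C#, F#, A# arrange in thirds as F#–A#–C#: an F# major triad.
With the fifth (C#) in the bass, the chord is in second inversion (figured bass 6/4).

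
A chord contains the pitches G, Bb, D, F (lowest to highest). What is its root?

G

Reordering G, Bb, D, F into stacked thirds gives G–Bb–D–F; the bottom of that stack, G, is the root.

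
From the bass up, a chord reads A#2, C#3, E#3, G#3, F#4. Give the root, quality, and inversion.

Reducing to letter names: A#, C#, E#, G#, F#. These stack in thirds as F#–A#–C#–E#–G# — an F# major ninth chord.
The lowest note is A#, the third of the chord, so this is first inversion.

F# major ninth, first inversion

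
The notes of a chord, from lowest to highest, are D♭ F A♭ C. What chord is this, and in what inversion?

The distinct note names are Db, F, Ab, C. Stacked in thirds they read Db–F–Ab–C, which is a major seventh chord on Db.
With the root (Db) in the bass, the chord is in root position (figured bass 7).

Db major seventh, root position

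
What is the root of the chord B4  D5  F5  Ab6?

B

Reordering B, D, F, Ab into stacked thirds gives B–D–F–Ab; the bottom of that stack, B, is the root.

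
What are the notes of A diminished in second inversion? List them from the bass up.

Spelling A diminished: A–C–Eb. In second inversion the fifth is bass, giving Eb, A, C from the bottom.

Eb, A, C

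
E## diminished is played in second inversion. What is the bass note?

B#

E## diminished is E##–G##–B#. Second inversion places the fifth in the bass: B#.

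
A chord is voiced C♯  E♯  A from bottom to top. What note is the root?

A

The distinct letter names are C#, E#, A. Arranged as a stack of thirds they read A–C#–E#, so A is the root (an A augmented triad).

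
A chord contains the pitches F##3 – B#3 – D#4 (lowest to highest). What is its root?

The distinct letter names are F##, B#, D#. Arranged as a stack of thirds they read B#–D#–F##, so B# is the root (a B# minor triad).

B#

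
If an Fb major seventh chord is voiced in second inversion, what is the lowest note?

Cb

In second inversion the fifth is lowest. For Fb major seventh (Fb–Ab–Cb–Eb) that is Cb.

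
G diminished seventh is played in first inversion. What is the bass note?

Bb

G diminished seventh is G–Bb–Db–Fb. First inversion places the third in the bass: Bb.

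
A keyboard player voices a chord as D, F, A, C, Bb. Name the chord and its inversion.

Bb major ninth, first inversion

Reducing to letter names: D, F, A, C, Bb. These stack in thirds as Bb–D–F–A–C — a Bb major ninth chord.
The lowest note is D, the third of the chord, so this is first inversion.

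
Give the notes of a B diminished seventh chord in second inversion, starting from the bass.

The chord tones are B–D–F–Ab. With the fifth (F) lowest for second inversion: F, Ab, B, D.

F, Ab, B, D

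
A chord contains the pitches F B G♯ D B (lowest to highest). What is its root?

G#

Reordering F, B, G#, D into stacked thirds gives G#–B–D–F; the bottom of that stack, G#, is the root.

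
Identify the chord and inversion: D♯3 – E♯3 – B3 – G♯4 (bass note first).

E# half-diminished seventh, third inversion

Reducing to letter names: D#, E#, B, G#. These stack in thirds as E#–G#–B–D# — an E# half-diminished seventh chord.
The lowest note is D#, the seventh of the chord, so this is third inversion (figured bass 4/2).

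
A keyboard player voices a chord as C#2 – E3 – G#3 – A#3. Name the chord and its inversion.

A# half-diminished seventh, first inversion

The pitch classes C#, E, G#, A# arrange in thirds as A#–C#–E–G#: an A# half-diminished seventh chord.
The lowest note is C#, the third of the chord, so this is first inversion (figured bass 6/5).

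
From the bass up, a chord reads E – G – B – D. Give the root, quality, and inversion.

E minor seventh, root position

The distinct note names are E, G, B, D. Stacked in thirds they read E–G–B–D, which is a minor seventh chord on E.
E is the root of E minor seventh; root in the bass means root position (figured bass 7).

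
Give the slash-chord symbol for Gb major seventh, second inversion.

Gbmaj7/Db

Second inversion of Gb major seventh has the fifth (Db) in the bass. As a slash chord: Gbmaj7/Db.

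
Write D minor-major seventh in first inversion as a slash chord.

First inversion of D minor-major seventh has the third (F) in the bass. As a slash chord: Dm(maj7)/F.

Dm(maj7)/F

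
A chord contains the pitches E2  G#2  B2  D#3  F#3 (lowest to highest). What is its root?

E, G#, B, D#, F# are the tones of an E major ninth chord (E–G#–B–D#–F#), making E the root.

E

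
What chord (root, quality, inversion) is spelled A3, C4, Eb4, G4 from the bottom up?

A half-diminished seventh, root position

The distinct note names are A, C, Eb, G. Stacked in thirds they read A–C–Eb–G, which is a half-diminished seventh chord on A.
A is the root of A half-diminished seventh; root in the bass means root position (figured bass 7).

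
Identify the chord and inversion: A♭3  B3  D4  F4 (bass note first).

Reducing to letter names: Ab, B, D, F. These stack in thirds as B–D–F–Ab — a B diminished seventh chord.
Ab is the seventh of B diminished seventh; seventh in the bass means third inversion (figured bass 4/2).

B diminished seventh, third inversion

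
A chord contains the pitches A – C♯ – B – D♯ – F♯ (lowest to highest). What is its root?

A, C#, B, D#, F# are the tones of a B dominant ninth chord (B–D#–F#–A–C#), making B the root.

B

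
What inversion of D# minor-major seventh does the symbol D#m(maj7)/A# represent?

D#m(maj7)/A# means D# minor-major seventh with A# in the bass. A# is the fifth of D# minor-major seventh (D#–F#–A#–C##), so this is second inversion.

second inversion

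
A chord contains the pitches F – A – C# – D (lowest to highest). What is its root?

F, A, C#, D are the tones of a D minor-major seventh chord (D–F–A–C#), making D the root.

D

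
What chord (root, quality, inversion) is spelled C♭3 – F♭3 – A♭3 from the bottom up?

Fb major, second inversion

Reducing to letter names: Cb, Fb, Ab. These stack in thirds as Fb–Ab–Cb — an Fb major triad.
The lowest note is Cb, the fifth of the chord, so this is second inversion (figured bass 6/4).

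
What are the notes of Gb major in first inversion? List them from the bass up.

Bb, Db, Gb

Gb major is Gb–Bb–Db. First inversion puts the third (Bb) in the bass, with the remaining tones above: Bb, Db, Gb.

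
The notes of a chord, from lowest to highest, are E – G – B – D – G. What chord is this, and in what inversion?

E minor seventh, root position

The pitch classes E, G, B, D arrange in thirds as E–G–B–D: an E minor seventh chord.
E is the root of E minor seventh; root in the bass means root position (figured bass 7).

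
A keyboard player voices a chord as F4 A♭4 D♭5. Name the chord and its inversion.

The pitch classes F, Ab, Db arrange in thirds as Db–F–Ab: a Db major triad.
F is the third of Db major; third in the bass means first inversion (figured bass 6).

Db major, first inversion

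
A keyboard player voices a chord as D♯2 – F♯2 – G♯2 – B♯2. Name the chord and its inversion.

The pitch classes D#, F#, G#, B# arrange in thirds as G#–B#–D#–F#: a G# dominant seventh chord.
D# is the fifth of G# dominant seventh; fifth in the bass means second inversion (figured bass 4/3).

G# dominant seventh, second inversion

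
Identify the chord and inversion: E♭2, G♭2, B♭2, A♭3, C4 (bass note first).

The distinct note names are Eb, Gb, Bb, Ab, C. Stacked in thirds they read Ab–C–Eb–Gb–Bb, which is a dominant ninth chord on Ab.
With the fifth (Eb) in the bass, the chord is in second inversion.

Ab dominant ninth, second inversion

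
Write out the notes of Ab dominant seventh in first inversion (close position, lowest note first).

C, Eb, Gb, Ab

The chord tones are Ab–C–Eb–Gb. With the third (C) lowest for first inversion: C, Eb, Gb, Ab.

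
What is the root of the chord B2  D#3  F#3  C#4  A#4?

B

B, D#, F#, C#, A# are the tones of a B major ninth chord (B–D#–F#–A#–C#), making B the root.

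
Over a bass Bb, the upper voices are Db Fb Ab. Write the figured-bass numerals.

7

The notes Bb, Db, Fb, Ab stack in thirds as Bb–Db–Fb–Ab — a Bb half-diminished seventh chord. The bass Bb is the root, so this is root position: figured 7.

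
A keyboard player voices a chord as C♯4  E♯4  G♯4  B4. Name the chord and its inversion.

The pitch classes C#, E#, G#, B arrange in thirds as C#–E#–G#–B: a C# dominant seventh chord.
With the root (C#) in the bass, the chord is in root position (figured bass 7).

C# dominant seventh, root position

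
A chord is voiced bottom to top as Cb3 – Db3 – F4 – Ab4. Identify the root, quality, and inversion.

Db dominant seventh, third inversion

The pitch classes Cb, Db, F, Ab arrange in thirds as Db–F–Ab–Cb: a Db dominant seventh chord.
With the seventh (Cb) in the bass, the chord is in third inversion (figured bass 4/2).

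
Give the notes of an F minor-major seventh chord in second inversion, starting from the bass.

C, E, F, Ab

Spelling F minor-major seventh: F–Ab–C–E. In second inversion the fifth is bass, giving C, E, F, Ab from the bottom.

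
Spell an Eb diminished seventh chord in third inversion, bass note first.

Eb diminished seventh is Eb–Gb–Bbb–Dbb. Third inversion puts the seventh (Dbb) in the bass, with the remaining tones above: Dbb, Eb, Gb, Bbb.

Dbb, Eb, Gb, Bbb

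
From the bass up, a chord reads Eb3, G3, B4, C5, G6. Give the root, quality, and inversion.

Reducing to letter names: Eb, G, B, C. These stack in thirds as C–Eb–G–B — a C minor-major seventh chord.
Eb is the third of C minor-major seventh; third in the bass means first inversion (figured bass 6/5).

C minor-major seventh, first inversion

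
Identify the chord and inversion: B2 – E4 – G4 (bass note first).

E minor, second inversion

The distinct note names are B, E, G. Stacked in thirds they read E–G–B, which is a minor triad on E.
B is the fifth of E minor; fifth in the bass means second inversion (figured bass 6/4).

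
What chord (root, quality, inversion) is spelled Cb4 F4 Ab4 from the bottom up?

The distinct note names are Cb, F, Ab. Stacked in thirds they read F–Ab–Cb, which is a diminished triad on F.
With the fifth (Cb) in the bass, the chord is in second inversion (figured bass 6/4).

F diminished, second inversion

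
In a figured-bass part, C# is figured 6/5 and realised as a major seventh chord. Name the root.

A

The figures 6/5 mean the third of the chord is in the bass. If C# is the third of a major seventh chord, the root is A (chord tones A–C#–E–G#).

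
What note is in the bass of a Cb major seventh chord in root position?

Cb

Cb major seventh is Cb–Eb–Gb–Bb. Root position places the root in the bass: Cb.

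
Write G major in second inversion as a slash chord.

Gmaj/D

Second inversion of G major has the fifth (D) in the bass. As a slash chord: Gmaj/D.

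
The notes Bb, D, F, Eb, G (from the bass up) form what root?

Reordering Bb, D, F, Eb, G into stacked thirds gives Eb–G–Bb–D–F; the bottom of that stack, Eb, is the root.

Eb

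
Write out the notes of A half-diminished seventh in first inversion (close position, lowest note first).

C, Eb, G, A

Spelling A half-diminished seventh: A–C–Eb–G. In first inversion the third is bass, giving C, Eb, G, A from the bottom.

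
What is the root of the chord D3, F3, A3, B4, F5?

B

The distinct letter names are D, F, A, B. Arranged as a stack of thirds they read B–D–F–A, so B is the root (a B half-diminished seventh chord).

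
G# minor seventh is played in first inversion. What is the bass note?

B

The third of G# minor seventh (G#–B–D#–F#) is B; that is the bass in first inversion.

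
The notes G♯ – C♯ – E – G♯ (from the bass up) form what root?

C#

Reordering G#, C#, E into stacked thirds gives C#–E–G#; the bottom of that stack, C#, is the root.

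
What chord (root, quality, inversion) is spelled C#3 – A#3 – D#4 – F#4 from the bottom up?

Reducing to letter names: C#, A#, D#, F#. These stack in thirds as D#–F#–A#–C# — a D# minor seventh chord.
C# is the seventh of D# minor seventh; seventh in the bass means third inversion (figured bass 4/2).

D# minor seventh, third inversion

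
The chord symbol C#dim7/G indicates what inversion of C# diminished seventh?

second inversion

C#dim7/G means C# diminished seventh with G in the bass. G is the fifth of C# diminished seventh (C#–E–G–Bb), so this is second inversion.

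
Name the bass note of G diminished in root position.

In root position the root is lowest. For G diminished (G–Bb–Db) that is G.

G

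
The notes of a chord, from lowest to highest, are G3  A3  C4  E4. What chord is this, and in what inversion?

The distinct note names are G, A, C, E. Stacked in thirds they read A–C–E–G, which is a minor seventh chord on A.
With the seventh (G) in the bass, the chord is in third inversion (figured bass 4/2).

A minor seventh, third inversion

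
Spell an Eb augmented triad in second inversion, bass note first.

B, Eb, G

Spelling Eb augmented: Eb–G–B. In second inversion the fifth is bass, giving B, Eb, G from the bottom.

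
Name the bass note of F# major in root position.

F#

The root of F# major (F#–A#–C#) is F#; that is the bass in root position.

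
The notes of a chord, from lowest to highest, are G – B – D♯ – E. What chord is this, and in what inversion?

E minor-major seventh, first inversion

The distinct note names are G, B, D#, E. Stacked in thirds they read E–G–B–D#, which is a minor-major seventh chord on E.
The lowest note is G, the third of the chord, so this is first inversion (figured bass 6/5).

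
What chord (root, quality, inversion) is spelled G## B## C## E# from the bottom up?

C## minor-major seventh, second inversion

The pitch classes G##, B##, C##, E# arrange in thirds as C##–E#–G##–B##: a C## minor-major seventh chord.
With the fifth (G##) in the bass, the chord is in second inversion (figured bass 4/3).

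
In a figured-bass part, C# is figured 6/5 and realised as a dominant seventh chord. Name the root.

The figures 6/5 mean the third of the chord is in the bass. If C# is the third of a dominant seventh chord, the root is A (chord tones A–C#–E–G).

A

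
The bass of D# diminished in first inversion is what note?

F#

In first inversion the third is lowest. For D# diminished (D#–F#–A) that is F#.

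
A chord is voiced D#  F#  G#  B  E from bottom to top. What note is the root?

The distinct letter names are D#, F#, G#, B, E. Arranged as a stack of thirds they read E–G#–B–D#–F#, so E is the root (an E major ninth chord).

E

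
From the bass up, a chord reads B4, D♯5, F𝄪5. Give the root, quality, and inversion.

The distinct note names are B, D#, F##. Stacked in thirds they read B–D#–F##, which is an augmented triad on B.
The lowest note is B, the root of the chord, so this is root position (figured bass 5/3).

B augmented, root position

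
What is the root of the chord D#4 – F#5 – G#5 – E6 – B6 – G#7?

The distinct letter names are D#, F#, G#, E, B. Arranged as a stack of thirds they read E–G#–B–D#–F#, so E is the root (an E major ninth chord).

E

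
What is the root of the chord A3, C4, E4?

A

A, C, E are the tones of an A minor triad (A–C–E), making A the root.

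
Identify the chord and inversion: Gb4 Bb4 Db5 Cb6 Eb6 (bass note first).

The distinct note names are Gb, Bb, Db, Cb, Eb. Stacked in thirds they read Cb–Eb–Gb–Bb–Db, which is a major ninth chord on Cb.
Gb is the fifth of Cb major ninth; fifth in the bass means second inversion.

Cb major ninth, second inversion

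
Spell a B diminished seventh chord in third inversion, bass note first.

Spelling B diminished seventh: B–D–F–Ab. In third inversion the seventh is bass, giving Ab, B, D, F from the bottom.

Ab, B, D, F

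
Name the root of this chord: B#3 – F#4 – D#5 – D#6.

B#

Reordering B#, F#, D# into stacked thirds gives B#–D#–F#; the bottom of that stack, B#, is the root.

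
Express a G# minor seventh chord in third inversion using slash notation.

Third inversion of G# minor seventh has the seventh (F#) in the bass. As a slash chord: G#m7/F#.

G#m7/F#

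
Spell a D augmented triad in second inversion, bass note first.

The chord tones are D–F#–A#. With the fifth (A#) lowest for second inversion: A#, D, F#.

A#, D, F#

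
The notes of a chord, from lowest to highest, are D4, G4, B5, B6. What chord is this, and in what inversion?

G major, second inversion

The pitch classes D, G, B arrange in thirds as G–B–D: a G major triad.
With the fifth (D) in the bass, the chord is in second inversion (figured bass 6/4).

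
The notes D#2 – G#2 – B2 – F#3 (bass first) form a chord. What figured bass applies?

The notes D#, G#, B, F# stack in thirds as G#–B–D#–F# — a G# minor seventh chord. The bass D# is the fifth, so this is second inversion: figured 4/3.

4/3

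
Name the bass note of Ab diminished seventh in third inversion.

Ab diminished seventh is Ab–Cb–Ebb–Gbb. Third inversion places the seventh in the bass: Gbb.

Gbb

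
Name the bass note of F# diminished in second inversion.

C

In second inversion the fifth is lowest. For F# diminished (F#–A–C) that is C.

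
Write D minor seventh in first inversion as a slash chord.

First inversion of D minor seventh has the third (F) in the bass. As a slash chord: Dm7/F.

Dm7/F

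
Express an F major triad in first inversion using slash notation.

F/A

First inversion of F major has the third (A) in the bass. As a slash chord: F/A.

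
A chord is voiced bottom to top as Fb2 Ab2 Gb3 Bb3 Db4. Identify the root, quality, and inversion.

Gb dominant ninth, third inversion

The distinct note names are Fb, Ab, Gb, Bb, Db. Stacked in thirds they read Gb–Bb–Db–Fb–Ab, which is a dominant ninth chord on Gb.
The lowest note is Fb, the seventh of the chord, so this is third inversion.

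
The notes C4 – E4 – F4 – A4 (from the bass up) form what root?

F

The distinct letter names are C, E, F, A. Arranged as a stack of thirds they read F–A–C–E, so F is the root (an F major seventh chord).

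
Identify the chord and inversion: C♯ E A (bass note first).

The distinct note names are C#, E, A. Stacked in thirds they read A–C#–E, which is a major triad on A.
With the third (C#) in the bass, the chord is in first inversion (figured bass 6).

A major, first inversion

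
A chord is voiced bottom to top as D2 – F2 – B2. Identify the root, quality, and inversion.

The pitch classes D, F, B arrange in thirds as B–D–F: a B diminished triad.
With the third (D) in the bass, the chord is in first inversion (figured bass 6).

B diminished, first inversion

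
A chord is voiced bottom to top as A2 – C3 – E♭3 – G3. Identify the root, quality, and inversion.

A half-diminished seventh, root position

Reducing to letter names: A, C, Eb, G. These stack in thirds as A–C–Eb–G — an A half-diminished seventh chord.
With the root (A) in the bass, the chord is in root position (figured bass 7).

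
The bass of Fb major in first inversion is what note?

Ab

Fb major is Fb–Ab–Cb. First inversion places the third in the bass: Ab.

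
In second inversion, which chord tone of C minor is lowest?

G

C minor is C–Eb–G. Second inversion places the fifth in the bass: G.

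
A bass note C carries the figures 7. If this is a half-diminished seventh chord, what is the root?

C

The figures 7 mean the root of the chord is in the bass. If C is the root of a half-diminished seventh chord, the root is C (chord tones C–Eb–Gb–Bb).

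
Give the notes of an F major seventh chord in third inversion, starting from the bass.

Spelling F major seventh: F–A–C–E. In third inversion the seventh is bass, giving E, F, A, C from the bottom.

E, F, A, C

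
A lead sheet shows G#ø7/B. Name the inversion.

first inversion

G#ø7/B means G# half-diminished seventh with B in the bass. B is the third of G# half-diminished seventh (G#–B–D–F#), so this is first inversion.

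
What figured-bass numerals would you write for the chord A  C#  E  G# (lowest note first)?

7

The notes A, C#, E, G# stack in thirds as A–C#–E–G# — an A major seventh chord. The bass A is the root, so this is root position: figured 7.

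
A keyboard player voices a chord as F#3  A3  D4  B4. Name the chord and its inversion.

B minor seventh, second inversion

The distinct note names are F#, A, D, B. Stacked in thirds they read B–D–F#–A, which is a minor seventh chord on B.
F# is the fifth of B minor seventh; fifth in the bass means second inversion (figured bass 4/3).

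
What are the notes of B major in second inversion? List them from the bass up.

F#, B, D#

The chord tones are B–D#–F#. With the fifth (F#) lowest for second inversion: F#, B, D#.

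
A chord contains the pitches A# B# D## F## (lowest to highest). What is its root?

The distinct letter names are A#, B#, D##, F##. Arranged as a stack of thirds they read B#–D##–F##–A#, so B# is the root (a B# dominant seventh chord).

B#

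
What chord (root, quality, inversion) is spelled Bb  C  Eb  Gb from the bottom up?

The pitch classes Bb, C, Eb, Gb arrange in thirds as C–Eb–Gb–Bb: a C half-diminished seventh chord.
The lowest note is Bb, the seventh of the chord, so this is third inversion (figured bass 4/2).

C half-diminished seventh, third inversion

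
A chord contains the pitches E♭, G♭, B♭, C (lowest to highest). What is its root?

C

Reordering Eb, Gb, Bb, C into stacked thirds gives C–Eb–Gb–Bb; the bottom of that stack, C, is the root.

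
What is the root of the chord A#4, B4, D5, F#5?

Reordering A#, B, D, F# into stacked thirds gives B–D–F#–A#; the bottom of that stack, B, is the root.

B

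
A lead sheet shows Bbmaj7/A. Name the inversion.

third inversion

Bbmaj7/A means Bb major seventh with A in the bass. A is the seventh of Bb major seventh (Bb–D–F–A), so this is third inversion.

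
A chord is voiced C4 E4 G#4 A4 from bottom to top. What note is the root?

A

C, E, G#, A are the tones of an A minor-major seventh chord (A–C–E–G#), making A the root.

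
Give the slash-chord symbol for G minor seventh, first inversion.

Gm7/Bb

First inversion of G minor seventh has the third (Bb) in the bass. As a slash chord: Gm7/Bb.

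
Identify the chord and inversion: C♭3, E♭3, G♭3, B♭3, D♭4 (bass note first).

Cb major ninth, root position

The distinct note names are Cb, Eb, Gb, Bb, Db. Stacked in thirds they read Cb–Eb–Gb–Bb–Db, which is a major ninth chord on Cb.
Cb is the root of Cb major ninth; root in the bass means root position.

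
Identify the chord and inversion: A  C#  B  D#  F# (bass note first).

B dominant ninth, third inversion

Reducing to letter names: A, C#, B, D#, F#. These stack in thirds as B–D#–F#–A–C# — a B dominant ninth chord.
The lowest note is A, the seventh of the chord, so this is third inversion.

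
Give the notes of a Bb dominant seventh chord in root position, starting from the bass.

Bb, D, F, Ab

Spelling Bb dominant seventh: Bb–D–F–Ab. In root position the root is bass, giving Bb, D, F, Ab from the bottom.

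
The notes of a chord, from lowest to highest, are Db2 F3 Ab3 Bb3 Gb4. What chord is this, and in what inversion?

The distinct note names are Db, F, Ab, Bb, Gb. Stacked in thirds they read Gb–Bb–Db–F–Ab, which is a major ninth chord on Gb.
Db is the fifth of Gb major ninth; fifth in the bass means second inversion.

Gb major ninth, second inversion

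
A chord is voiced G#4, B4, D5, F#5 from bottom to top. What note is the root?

Reordering G#, B, D, F# into stacked thirds gives G#–B–D–F#; the bottom of that stack, G#, is the root.

G#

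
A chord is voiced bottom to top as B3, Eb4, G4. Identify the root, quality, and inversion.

Eb augmented, second inversion

The pitch classes B, Eb, G arrange in thirds as Eb–G–B: an Eb augmented triad.
B is the fifth of Eb augmented; fifth in the bass means second inversion (figured bass 6/4).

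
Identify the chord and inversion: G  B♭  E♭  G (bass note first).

The pitch classes G, Bb, Eb arrange in thirds as Eb–G–Bb: an Eb major triad.
G is the third of Eb major; third in the bass means first inversion (figured bass 6).

Eb major, first inversion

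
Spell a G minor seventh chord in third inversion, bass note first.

F, G, Bb, D

The chord tones are G–Bb–D–F. With the seventh (F) lowest for third inversion: F, G, Bb, D.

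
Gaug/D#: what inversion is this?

Gaug/D# means G augmented with D# in the bass. D# is the fifth of G augmented (G–B–D#), so this is second inversion.

second inversion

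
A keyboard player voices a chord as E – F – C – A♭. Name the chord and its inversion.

The pitch classes E, F, C, Ab arrange in thirds as F–Ab–C–E: an F minor-major seventh chord.
The lowest note is E, the seventh of the chord, so this is third inversion (figured bass 4/2).

F minor-major seventh, third inversion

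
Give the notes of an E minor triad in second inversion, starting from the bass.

E minor is E–G–B. Second inversion puts the fifth (B) in the bass, with the remaining tones above: B, E, G.

B, E, G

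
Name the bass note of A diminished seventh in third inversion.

Gb

The seventh of A diminished seventh (A–C–Eb–Gb) is Gb; that is the bass in third inversion.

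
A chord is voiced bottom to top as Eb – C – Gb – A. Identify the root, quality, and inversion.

A diminished seventh, second inversion

Reducing to letter names: Eb, C, Gb, A. These stack in thirds as A–C–Eb–Gb — an A diminished seventh chord.
Eb is the fifth of A diminished seventh; fifth in the bass means second inversion (figured bass 4/3).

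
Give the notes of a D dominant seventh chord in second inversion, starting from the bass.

A, C, D, F#

D dominant seventh is D–F#–A–C. Second inversion puts the fifth (A) in the bass, with the remaining tones above: A, C, D, F#.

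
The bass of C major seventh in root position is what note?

In root position the root is lowest. For C major seventh (C–E–G–B) that is C.

C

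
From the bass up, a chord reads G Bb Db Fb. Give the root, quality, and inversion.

G diminished seventh, root position

Reducing to letter names: G, Bb, Db, Fb. These stack in thirds as G–Bb–Db–Fb — a G diminished seventh chord.
G is the root of G diminished seventh; root in the bass means root position (figured bass 7).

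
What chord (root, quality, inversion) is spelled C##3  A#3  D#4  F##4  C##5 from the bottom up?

Reducing to letter names: C##, A#, D#, F##. These stack in thirds as D#–F##–A#–C## — a D# major seventh chord.
C## is the seventh of D# major seventh; seventh in the bass means third inversion (figured bass 4/2).

D# major seventh, third inversion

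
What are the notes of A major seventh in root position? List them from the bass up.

A, C#, E, G#

Spelling A major seventh: A–C#–E–G#. In root position the root is bass, giving A, C#, E, G# from the bottom.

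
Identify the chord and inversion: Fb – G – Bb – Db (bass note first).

G diminished seventh, third inversion

The distinct note names are Fb, G, Bb, Db. Stacked in thirds they read G–Bb–Db–Fb, which is a diminished seventh chord on G.
Fb is the seventh of G diminished seventh; seventh in the bass means third inversion (figured bass 4/2).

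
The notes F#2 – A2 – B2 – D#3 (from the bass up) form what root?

F#, A, B, D# are the tones of a B dominant seventh chord (B–D#–F#–A), making B the root.

B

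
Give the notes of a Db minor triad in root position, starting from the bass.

Db, Fb, Ab

Spelling Db minor: Db–Fb–Ab. In root position the root is bass, giving Db, Fb, Ab from the bottom.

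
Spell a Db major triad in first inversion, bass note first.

F, Ab, Db

The chord tones are Db–F–Ab. With the third (F) lowest for first inversion: F, Ab, Db.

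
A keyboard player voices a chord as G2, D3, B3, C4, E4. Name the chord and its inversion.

The pitch classes G, D, B, C, E arrange in thirds as C–E–G–B–D: a C major ninth chord.
With the fifth (G) in the bass, the chord is in second inversion.

C major ninth, second inversion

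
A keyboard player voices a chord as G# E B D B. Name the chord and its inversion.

The distinct note names are G#, E, B, D. Stacked in thirds they read E–G#–B–D, which is a dominant seventh chord on E.
The lowest note is G#, the third of the chord, so this is first inversion (figured bass 6/5).

E dominant seventh, first inversion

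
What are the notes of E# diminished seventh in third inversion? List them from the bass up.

D, E#, G#, B

Spelling E# diminished seventh: E#–G#–B–D. In third inversion the seventh is bass, giving D, E#, G#, B from the bottom.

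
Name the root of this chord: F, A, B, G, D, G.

F, A, B, G, D are the tones of a G dominant ninth chord (G–B–D–F–A), making G the root.

G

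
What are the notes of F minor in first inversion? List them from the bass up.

Ab, C, F

Spelling F minor: F–Ab–C. In first inversion the third is bass, giving Ab, C, F from the bottom.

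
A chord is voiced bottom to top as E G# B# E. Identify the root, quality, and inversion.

The pitch classes E, G#, B# arrange in thirds as E–G#–B#: an E augmented triad.
The lowest note is E, the root of the chord, so this is root position (figured bass 5/3).

E augmented, root position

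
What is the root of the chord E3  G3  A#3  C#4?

A#

E, G, A#, C# are the tones of an A# diminished seventh chord (A#–C#–E–G), making A# the root.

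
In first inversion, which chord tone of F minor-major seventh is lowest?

F minor-major seventh is F–Ab–C–E. First inversion places the third in the bass: Ab.

Ab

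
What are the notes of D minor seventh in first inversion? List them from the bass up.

F, A, C, D

The chord tones are D–F–A–C. With the third (F) lowest for first inversion: F, A, C, D.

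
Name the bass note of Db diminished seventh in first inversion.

Fb

Db diminished seventh is Db–Fb–Abb–Cbb. First inversion places the third in the bass: Fb.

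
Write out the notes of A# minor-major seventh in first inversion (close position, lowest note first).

C#, E#, G##, A#

A# minor-major seventh is A#–C#–E#–G##. First inversion puts the third (C#) in the bass, with the remaining tones above: C#, E#, G##, A#.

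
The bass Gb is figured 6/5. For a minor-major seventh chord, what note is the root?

The figures 6/5 mean the third of the chord is in the bass. If Gb is the third of a minor-major seventh chord, the root is Eb (chord tones Eb–Gb–Bb–D).

Eb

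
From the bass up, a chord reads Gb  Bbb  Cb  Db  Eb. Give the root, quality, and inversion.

The distinct note names are Gb, Bbb, Cb, Db, Eb. Stacked in thirds they read Cb–Eb–Gb–Bbb–Db, which is a dominant ninth chord on Cb.
The lowest note is Gb, the fifth of the chord, so this is second inversion.

Cb dominant ninth, second inversion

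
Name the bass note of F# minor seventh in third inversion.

The seventh of F# minor seventh (F#–A–C#–E) is E; that is the bass in third inversion.

E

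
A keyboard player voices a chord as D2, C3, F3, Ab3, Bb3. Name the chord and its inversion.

Reducing to letter names: D, C, F, Ab, Bb. These stack in thirds as Bb–D–F–Ab–C — a Bb dominant ninth chord.
The lowest note is D, the third of the chord, so this is first inversion.

Bb dominant ninth, first inversion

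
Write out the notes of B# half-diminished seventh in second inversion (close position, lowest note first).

F#, A#, B#, D#

Spelling B# half-diminished seventh: B#–D#–F#–A#. In second inversion the fifth is bass, giving F#, A#, B#, D# from the bottom.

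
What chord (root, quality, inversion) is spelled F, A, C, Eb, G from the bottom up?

F dominant ninth, root position

The pitch classes F, A, C, Eb, G arrange in thirds as F–A–C–Eb–G: an F dominant ninth chord.
F is the root of F dominant ninth; root in the bass means root position.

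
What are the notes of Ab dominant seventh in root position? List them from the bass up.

Ab, C, Eb, Gb

The chord tones are Ab–C–Eb–Gb. With the root (Ab) lowest for root position: Ab, C, Eb, Gb.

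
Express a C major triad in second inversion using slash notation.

Cmaj/G

Second inversion of C major has the fifth (G) in the bass. As a slash chord: Cmaj/G.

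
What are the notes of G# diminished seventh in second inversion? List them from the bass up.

G# diminished seventh is G#–B–D–F. Second inversion puts the fifth (D) in the bass, with the remaining tones above: D, F, G#, B.

D, F, G#, B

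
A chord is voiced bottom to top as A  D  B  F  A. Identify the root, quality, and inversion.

Reducing to letter names: A, D, B, F. These stack in thirds as B–D–F–A — a B half-diminished seventh chord.
With the seventh (A) in the bass, the chord is in third inversion (figured bass 4/2).

B half-diminished seventh, third inversion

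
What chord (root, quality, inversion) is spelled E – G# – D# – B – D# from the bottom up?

The pitch classes E, G#, D#, B arrange in thirds as E–G#–B–D#: an E major seventh chord.
E is the root of E major seventh; root in the bass means root position (figured bass 7).

E major seventh, root position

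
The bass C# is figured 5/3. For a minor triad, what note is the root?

The figures 5/3 mean the root of the chord is in the bass. If C# is the root of a minor triad, the root is C# (chord tones C#–E–G#).

C#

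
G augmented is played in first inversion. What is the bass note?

In first inversion the third is lowest. For G augmented (G–B–D#) that is B.

B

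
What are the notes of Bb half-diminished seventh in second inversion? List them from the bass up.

The chord tones are Bb–Db–Fb–Ab. With the fifth (Fb) lowest for second inversion: Fb, Ab, Bb, Db.

Fb, Ab, Bb, Db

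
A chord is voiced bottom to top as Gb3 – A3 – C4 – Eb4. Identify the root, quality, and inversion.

Reducing to letter names: Gb, A, C, Eb. These stack in thirds as A–C–Eb–Gb — an A diminished seventh chord.
With the seventh (Gb) in the bass, the chord is in third inversion (figured bass 4/2).

A diminished seventh, third inversion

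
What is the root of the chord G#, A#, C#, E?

The distinct letter names are G#, A#, C#, E. Arranged as a stack of thirds they read A#–C#–E–G#, so A# is the root (an A# half-diminished seventh chord).

A#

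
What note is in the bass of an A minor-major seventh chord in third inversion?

A minor-major seventh is A–C–E–G#. Third inversion places the seventh in the bass: G#.

G#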